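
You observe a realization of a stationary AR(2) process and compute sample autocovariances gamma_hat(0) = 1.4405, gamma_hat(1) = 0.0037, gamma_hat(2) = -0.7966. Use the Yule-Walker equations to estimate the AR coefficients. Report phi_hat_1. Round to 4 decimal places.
\hat\phi_{1} = 0.0040

The Yule-Walker equations for an AR(p) process read, in matrix form,
  Gamma_p phi = r_p,   with   (Gamma_p)_{ij} = gamma(|i - j|),
                       (r_p)_i = gamma(i),   i,j = 1..p.
Substitute the sample gammas (Toeplitz matrix and right-hand side of size 2):
  Gamma_p = [[1.4405, 0.0037], [0.0037, 1.4405]]
  r_p     = [0.0037, -0.7966]
Written out:
  1.4405 phi_1 + 0.0037 phi_2 = 0.0037
  0.0037 phi_1 + 1.4405 phi_2 = -0.7966
Solve by Cramer's rule:
  det = gamma(0)^2 - gamma(1)^2 = (1.4405)^2 - (0.0037)^2 = 2.07504025 - 0.00001369 = 2.07502656
  phi_hat_1 = [gamma(1) gamma(0) - gamma(1) gamma(2)] / det = [(0.0037)(1.4405) - (0.0037)(-0.7966)] / 2.07502656 = 0.00827727 / 2.07502656 = 0.004
  phi_hat_2 = [gamma(0) gamma(2) - gamma(1)^2] / det = [(1.4405)(-0.7966) - (0.0037)^2] / 2.07502656 = -1.14751599 / 2.07502656 = -0.553
So phi_hat = [0.0040, -0.5530].
Therefore phi_hat_1 = 0.0040.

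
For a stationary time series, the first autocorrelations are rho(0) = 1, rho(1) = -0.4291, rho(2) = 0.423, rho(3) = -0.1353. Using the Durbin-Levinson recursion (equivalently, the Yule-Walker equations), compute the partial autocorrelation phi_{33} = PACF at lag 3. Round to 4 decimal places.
\phi_{33} = 0.1591

The PACF at lag k is phi_{kk}, the last component of the solution
to the Yule-Walker system G_k phi = r_k where
  (G_k)_{ij} = rho(|i - j|), (r_k)_i = rho(i), i,j = 1..k.
Equivalently, Durbin-Levinson gives phi_{kk} iteratively:
  phi_{11} = rho(1)
  phi_{kk} = [rho(k) - sum_{j=1..k-1} phi_{k-1,j} rho(k-j)]
            / [1 - sum_{j=1..k-1} phi_{k-1,j} rho(j)],
  phi_{k,j} = phi_{k-1,j} - phi_{kk} phi_{k-1,k-j},  j = 1..k-1.
Step k = 1:
  phi_11 = rho(1) = -0.4291.
Step k = 2:
  phi_22 = [rho(2) - phi_11 rho(1)] / [1 - phi_11 rho(1)] = [0.423 - (-0.4291)(-0.4291)] / [1 - (-0.4291)(-0.4291)]
         = 0.23887319 / 0.81587319 = 0.292782.
  Update: phi_21 = phi_11 - phi_22 phi_11 = -0.4291 - (0.292782)(-0.4291) = -0.303467.
Step k = 3:
  phi_33 = [rho(3) - phi_21 rho(2) - phi_22 rho(1)] / [1 - phi_21 rho(1) - phi_22 rho(2)]
    numerator   = -0.1353 - (-0.303467)(0.423) - (0.292782)(-0.4291) = 0.11869946
    denominator = 1 - (-0.303467)(-0.4291) - (0.292782)(0.423) = 0.74593536
  phi_33 = 0.11869946 / 0.74593536 = 0.1591.
Therefore phi_{33} = 0.1591.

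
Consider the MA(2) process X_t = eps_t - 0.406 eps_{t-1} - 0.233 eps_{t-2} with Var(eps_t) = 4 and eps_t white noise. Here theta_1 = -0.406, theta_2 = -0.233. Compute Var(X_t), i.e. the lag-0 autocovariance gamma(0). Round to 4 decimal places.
\gamma(0) = 4.8765

For an MA(q) process X_t = eps_t + sum_i theta_i eps_{t-i} with
Var(eps_t) = sigma^2, the variance is
  gamma(0) = sigma^2 * (1 + sum_i theta_i^2).
  sum_i theta_i^2 = (-0.406)^2 + (-0.233)^2 = 0.164836 + 0.054289 = 0.219125.
  gamma(0) = 4 * (1 + 0.219125) = 4 * 1.219125 = 4.8765.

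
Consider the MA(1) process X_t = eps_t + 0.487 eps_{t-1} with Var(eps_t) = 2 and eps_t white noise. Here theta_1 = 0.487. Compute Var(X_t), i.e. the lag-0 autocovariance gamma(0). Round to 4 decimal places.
\gamma(0) = 2.4743

For an MA(q) process X_t = eps_t + sum_i theta_i eps_{t-i} with
Var(eps_t) = sigma^2, the variance is
  gamma(0) = sigma^2 * (1 + sum_i theta_i^2).
  sum_i theta_i^2 = (0.487)^2 = 0.237169.
  gamma(0) = 2 * (1 + 0.237169) = 2 * 1.237169 = 2.474338, which rounds to 2.4743.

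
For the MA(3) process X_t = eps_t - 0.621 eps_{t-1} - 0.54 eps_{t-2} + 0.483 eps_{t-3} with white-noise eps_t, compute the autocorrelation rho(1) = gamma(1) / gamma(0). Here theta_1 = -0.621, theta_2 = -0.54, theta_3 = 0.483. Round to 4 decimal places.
\rho(1) = -0.2860

For an MA(q) process with theta_0 = 1, the autocovariance is
  gamma(k) = sigma^2 * sum_{i=0..q-k} theta_i * theta_{i+k},
and rho(k) = gamma(k) / gamma(0). Sigma^2 cancels.
  numerator   = (1)*(-0.621) + (-0.621)*(-0.54) + (-0.54)*(0.483) = -0.54648.
  denominator = (1)^2 + (-0.621)^2 + (-0.54)^2 + (0.483)^2 = 1.91053.
  rho(1) = -0.54648 / 1.91053 = -0.2860.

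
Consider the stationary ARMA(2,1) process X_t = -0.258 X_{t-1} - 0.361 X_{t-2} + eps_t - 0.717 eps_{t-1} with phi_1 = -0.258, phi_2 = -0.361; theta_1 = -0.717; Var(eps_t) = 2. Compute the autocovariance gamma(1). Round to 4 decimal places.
\gamma(1) = -1.8612

Multiply the model equation by X_{t-k} and take expectations. With theta_0 = psi_0 = 1 and psi_j the MA(infinity) weights, this gives
  gamma(k) - sum_i phi_i gamma(k-i) = c_k,
  c_k = sigma^2 * sum_{j=k..q} theta_j psi_{j-k}   (c_k = 0 for k > q),
using gamma(-m) = gamma(m).
psi-weights needed (psi_j = theta_j + sum_i phi_i psi_{j-i}):
  psi_1 = theta_1 + phi_1 = -0.717 + (-0.258) = -0.975
Right-hand sides:
  c_0 = sigma^2 (1 + theta_1 psi_1) = 2 * (1 + (-0.717)(-0.975)) = 2 * 1.699075 = 3.39815
  c_1 = sigma^2 theta_1 = 2 * (-0.717) = -1.434
  c_2 = 0
Equations for k = 0, 1, 2 (AR order 2, c_2 = 0):
  (E0) gamma(0) = phi_1 gamma(1) + phi_2 gamma(2) + c_0
  (E1) gamma(1) = phi_1 gamma(0) + phi_2 gamma(1) + c_1
  (E2) gamma(2) = phi_1 gamma(1) + phi_2 gamma(0)
From (E1): gamma(1) = A gamma(0) + B with
  A = phi_1 / (1 - phi_2) = -0.258 / 1.361 = -0.189566,   B = c_1 / (1 - phi_2) = -1.434 / 1.361 = -1.053637.
Insert (E2) into (E0): gamma(0) (1 - phi_2^2) = phi_1 (1 + phi_2) gamma(1) + c_0.
  phi_1 (1 + phi_2) = (-0.258)(0.639) = -0.164862,   1 - phi_2^2 = 0.869679.
Replace gamma(1) by A gamma(0) + B and collect gamma(0):
  gamma(0) [0.869679 - (-0.164862)(-0.189566)] = (-0.164862)(-1.053637) + 3.39815
  gamma(0) * 0.838427 = 3.571855
  gamma(0) = 3.571855 / 0.838427 = 4.260187.
  gamma(1) = A gamma(0) + B = (-0.189566)(4.260187) + (-1.053637) = -1.861226.
Therefore gamma(1) = -1.8612 (to 4 decimal places).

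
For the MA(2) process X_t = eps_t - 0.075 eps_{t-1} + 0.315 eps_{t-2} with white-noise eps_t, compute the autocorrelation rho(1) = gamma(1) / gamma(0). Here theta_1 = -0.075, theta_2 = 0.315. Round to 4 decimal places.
\rho(1) = -0.0893

For an MA(q) process with theta_0 = 1, the autocovariance is
  gamma(k) = sigma^2 * sum_{i=0..q-k} theta_i * theta_{i+k},
and rho(k) = gamma(k) / gamma(0). Sigma^2 cancels.
  numerator   = (1)*(-0.075) + (-0.075)*(0.315) = -0.098625.
  denominator = (1)^2 + (-0.075)^2 + (0.315)^2 = 1.10485.
  rho(1) = -0.098625 / 1.10485 = -0.0893.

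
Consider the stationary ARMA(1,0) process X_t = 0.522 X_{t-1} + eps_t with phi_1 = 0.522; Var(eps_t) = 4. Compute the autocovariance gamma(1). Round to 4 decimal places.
\gamma(1) = 2.8700

Multiply the model equation by X_{t-k} and take expectations. With theta_0 = psi_0 = 1 and psi_j the MA(infinity) weights, this gives
  gamma(k) - sum_i phi_i gamma(k-i) = c_k,
  c_k = sigma^2 * sum_{j=k..q} theta_j psi_{j-k}   (c_k = 0 for k > q),
using gamma(-m) = gamma(m).
Pure AR (q = 0): c_0 = sigma^2 = 4, c_k = 0 for k >= 1.
Equations for k = 0 and k = 1 (AR order 1):
  gamma(0) = phi_1 gamma(1) + c_0
  gamma(1) = phi_1 gamma(0) + c_1
Substituting the second into the first: gamma(0) (1 - phi_1^2) = c_0 + phi_1 c_1, so
  gamma(0) = c_0 / (1 - phi_1^2) = 4 / (1 - (0.522)^2) = 4 / 0.727516 = 5.498161.
  gamma(1) = phi_1 gamma(0) = (0.522)(5.498161) = 2.87004.
Therefore gamma(1) = 2.8700 (to 4 decimal places).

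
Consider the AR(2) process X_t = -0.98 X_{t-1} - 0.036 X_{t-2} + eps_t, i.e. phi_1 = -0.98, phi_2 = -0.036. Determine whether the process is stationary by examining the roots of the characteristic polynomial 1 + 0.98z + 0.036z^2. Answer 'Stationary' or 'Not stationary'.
\text{Stationary}

The AR(p) characteristic polynomial is P(z) = 1 + 0.98z + 0.036z^2.
Stationarity requires all roots to lie outside the unit circle, i.e. |z| > 1 for every root.
Set 1 + (0.98) z + (0.036) z^2 = 0, i.e. a z^2 + b z + c = 0 with a = 0.036, b = 0.98, c = 1.
Discriminant D = b^2 - 4ac = (0.98)^2 - 4*(0.036)*1 = 0.9604 - (0.144) = 0.8164.
D >= 0, so the roots are real: z = (-b +/- sqrt(D)) / (2a) = (-0.98 +/- 0.903549) / (0.072).
  z_1 = (-0.98 + 0.903549) / (0.072) = -1.0618,   |z_1| = 1.0618.
  z_2 = (-0.98 - 0.903549) / (0.072) = -26.1604,   |z_2| = 26.1604.
Moduli of all roots: 1.0618, 26.1604.
All moduli strictly greater than 1? Yes.
Verdict: Stationary.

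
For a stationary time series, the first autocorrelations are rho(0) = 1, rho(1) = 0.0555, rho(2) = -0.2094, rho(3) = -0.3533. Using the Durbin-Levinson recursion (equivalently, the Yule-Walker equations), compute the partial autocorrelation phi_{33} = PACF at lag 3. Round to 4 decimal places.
\phi_{33} = -0.3440

The PACF at lag k is phi_{kk}, the last component of the solution
to the Yule-Walker system G_k phi = r_k where
  (G_k)_{ij} = rho(|i - j|), (r_k)_i = rho(i), i,j = 1..k.
Equivalently, Durbin-Levinson gives phi_{kk} iteratively:
  phi_{11} = rho(1)
  phi_{kk} = [rho(k) - sum_{j=1..k-1} phi_{k-1,j} rho(k-j)]
            / [1 - sum_{j=1..k-1} phi_{k-1,j} rho(j)],
  phi_{k,j} = phi_{k-1,j} - phi_{kk} phi_{k-1,k-j},  j = 1..k-1.
Step k = 1:
  phi_11 = rho(1) = 0.0555.
Step k = 2:
  phi_22 = [rho(2) - phi_11 rho(1)] / [1 - phi_11 rho(1)] = [-0.2094 - (0.0555)(0.0555)] / [1 - (0.0555)(0.0555)]
         = -0.21248025 / 0.99691975 = -0.213137.
  Update: phi_21 = phi_11 - phi_22 phi_11 = 0.0555 - (-0.213137)(0.0555) = 0.067329.
Step k = 3:
  phi_33 = [rho(3) - phi_21 rho(2) - phi_22 rho(1)] / [1 - phi_21 rho(1) - phi_22 rho(2)]
    numerator   = -0.3533 - (0.067329)(-0.2094) - (-0.213137)(0.0555) = -0.3273722
    denominator = 1 - (0.067329)(0.0555) - (-0.213137)(-0.2094) = 0.9516324
  phi_33 = -0.3273722 / 0.9516324 = -0.344.
Therefore phi_{33} = -0.3440.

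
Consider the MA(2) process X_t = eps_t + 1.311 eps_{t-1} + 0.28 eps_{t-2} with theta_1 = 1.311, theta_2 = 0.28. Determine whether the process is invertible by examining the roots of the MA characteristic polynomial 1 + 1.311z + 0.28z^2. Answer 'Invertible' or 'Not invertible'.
\text{Not invertible}

The MA(q) characteristic polynomial is P(z) = 1 + 1.311z + 0.28z^2.
Invertibility requires all roots to lie outside the unit circle, i.e. |z| > 1 for every root.
Set 1 + (1.311) z + (0.28) z^2 = 0, i.e. a z^2 + b z + c = 0 with a = 0.28, b = 1.311, c = 1.
Discriminant D = b^2 - 4ac = (1.311)^2 - 4*(0.28)*1 = 1.718721 - (1.12) = 0.598721.
D >= 0, so the roots are real: z = (-b +/- sqrt(D)) / (2a) = (-1.311 +/- 0.773771) / (0.56).
  z_1 = (-1.311 + 0.773771) / (0.56) = -0.9593,   |z_1| = 0.9593.
  z_2 = (-1.311 - 0.773771) / (0.56) = -3.7228,   |z_2| = 3.7228.
Moduli of all roots: 0.9593, 3.7228.
All moduli strictly greater than 1? No.
Verdict: Not invertible.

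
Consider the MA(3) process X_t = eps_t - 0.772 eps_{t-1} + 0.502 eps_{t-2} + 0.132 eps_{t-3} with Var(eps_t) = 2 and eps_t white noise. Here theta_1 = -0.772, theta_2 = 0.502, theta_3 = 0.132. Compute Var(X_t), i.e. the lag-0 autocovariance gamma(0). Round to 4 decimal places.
\gamma(0) = 3.7308

For an MA(q) process X_t = eps_t + sum_i theta_i eps_{t-i} with
Var(eps_t) = sigma^2, the variance is
  gamma(0) = sigma^2 * (1 + sum_i theta_i^2).
  sum_i theta_i^2 = (-0.772)^2 + (0.502)^2 + (0.132)^2 = 0.595984 + 0.252004 + 0.017424 = 0.865412.
  gamma(0) = 2 * (1 + 0.865412) = 2 * 1.865412 = 3.730824, which rounds to 3.7308.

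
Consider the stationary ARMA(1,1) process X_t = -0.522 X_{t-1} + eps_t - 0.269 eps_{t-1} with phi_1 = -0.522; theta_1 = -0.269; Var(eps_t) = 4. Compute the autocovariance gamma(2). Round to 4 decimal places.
\gamma(2) = 2.5890

Multiply the model equation by X_{t-k} and take expectations. With theta_0 = psi_0 = 1 and psi_j the MA(infinity) weights, this gives
  gamma(k) - sum_i phi_i gamma(k-i) = c_k,
  c_k = sigma^2 * sum_{j=k..q} theta_j psi_{j-k}   (c_k = 0 for k > q),
using gamma(-m) = gamma(m).
psi-weights needed (psi_j = theta_j + sum_i phi_i psi_{j-i}):
  psi_1 = theta_1 + phi_1 = -0.269 + (-0.522) = -0.791
Right-hand sides:
  c_0 = sigma^2 (1 + theta_1 psi_1) = 4 * (1 + (-0.269)(-0.791)) = 4 * 1.212779 = 4.851116
  c_1 = sigma^2 theta_1 = 4 * (-0.269) = -1.076
  c_2 = 0
Equations for k = 0 and k = 1 (AR order 1):
  gamma(0) = phi_1 gamma(1) + c_0
  gamma(1) = phi_1 gamma(0) + c_1
Substituting the second into the first: gamma(0) (1 - phi_1^2) = c_0 + phi_1 c_1, so
  gamma(0) = (c_0 + phi_1 c_1) / (1 - phi_1^2) = (4.851116 + (-0.522)(-1.076)) / (1 - (-0.522)^2) = 5.412788 / 0.727516 = 7.440095.
  gamma(1) = phi_1 gamma(0) + c_1 = (-0.522)(7.440095) + (-1.076) = -4.959729.
For k = 2 (> q): gamma(2) = phi_1 gamma(1) = (-0.522)(-4.959729) = 2.588979.
Therefore gamma(2) = 2.5890 (to 4 decimal places).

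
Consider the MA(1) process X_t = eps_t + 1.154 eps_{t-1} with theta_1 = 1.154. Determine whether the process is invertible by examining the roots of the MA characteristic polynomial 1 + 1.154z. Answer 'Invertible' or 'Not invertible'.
\text{Not invertible}

The MA(q) characteristic polynomial is P(z) = 1 + 1.154z.
Invertibility requires all roots to lie outside the unit circle, i.e. |z| > 1 for every root.
This is linear in z: 1 + (1.154) z = 0  =>  z = -1/(1.154) = -0.866551,  |z| = 0.866551.
Moduli of all roots: 0.8666.
All moduli strictly greater than 1? No.
Verdict: Not invertible.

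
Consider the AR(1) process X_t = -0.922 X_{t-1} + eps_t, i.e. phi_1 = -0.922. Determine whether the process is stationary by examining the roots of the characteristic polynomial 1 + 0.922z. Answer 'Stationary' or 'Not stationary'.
\text{Stationary}

The AR(p) characteristic polynomial is P(z) = 1 + 0.922z.
Stationarity requires all roots to lie outside the unit circle, i.e. |z| > 1 for every root.
This is linear in z: 1 + (0.922) z = 0  =>  z = -1/(0.922) = -1.084599,  |z| = 1.084599.
Moduli of all roots: 1.0846.
All moduli strictly greater than 1? Yes.
Verdict: Stationary.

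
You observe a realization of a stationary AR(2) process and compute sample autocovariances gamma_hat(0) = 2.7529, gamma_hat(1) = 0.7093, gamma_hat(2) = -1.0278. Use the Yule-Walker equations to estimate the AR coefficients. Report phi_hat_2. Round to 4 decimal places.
\hat\phi_{2} = -0.4710

The Yule-Walker equations for an AR(p) process read, in matrix form,
  Gamma_p phi = r_p,   with   (Gamma_p)_{ij} = gamma(|i - j|),
                       (r_p)_i = gamma(i),   i,j = 1..p.
Substitute the sample gammas (Toeplitz matrix and right-hand side of size 2):
  Gamma_p = [[2.7529, 0.7093], [0.7093, 2.7529]]
  r_p     = [0.7093, -1.0278]
Written out:
  2.7529 phi_1 + 0.7093 phi_2 = 0.7093
  0.7093 phi_1 + 2.7529 phi_2 = -1.0278
Solve by Cramer's rule:
  det = gamma(0)^2 - gamma(1)^2 = (2.7529)^2 - (0.7093)^2 = 7.57845841 - 0.50310649 = 7.07535192
  phi_hat_1 = [gamma(1) gamma(0) - gamma(1) gamma(2)] / det = [(0.7093)(2.7529) - (0.7093)(-1.0278)] / 7.07535192 = 2.68165051 / 7.07535192 = 0.379
  phi_hat_2 = [gamma(0) gamma(2) - gamma(1)^2] / det = [(2.7529)(-1.0278) - (0.7093)^2] / 7.07535192 = -3.33253711 / 7.07535192 = -0.471
So phi_hat = [0.3790, -0.4710].
Therefore phi_hat_2 = -0.4710.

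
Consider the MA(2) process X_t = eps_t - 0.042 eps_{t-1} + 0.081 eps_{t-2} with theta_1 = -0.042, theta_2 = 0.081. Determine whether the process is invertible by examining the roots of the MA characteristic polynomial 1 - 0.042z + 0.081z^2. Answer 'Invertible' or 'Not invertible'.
\text{Invertible}

The MA(q) characteristic polynomial is P(z) = 1 - 0.042z + 0.081z^2.
Invertibility requires all roots to lie outside the unit circle, i.e. |z| > 1 for every root.
Set 1 + (-0.042) z + (0.081) z^2 = 0, i.e. a z^2 + b z + c = 0 with a = 0.081, b = -0.042, c = 1.
Discriminant D = b^2 - 4ac = (-0.042)^2 - 4*(0.081)*1 = 0.001764 - (0.324) = -0.322236.
D < 0, so the roots are the complex-conjugate pair z = (-b +/- i sqrt(-D)) / (2a) = 0.2593 +/- 3.5041i.
For a conjugate pair |z|^2 = z * conj(z) = (product of roots) = c/a = 1/(0.081) = 12.345679, so |z| = sqrt(12.345679) = 3.5136 for both roots.
Moduli of all roots: 3.5136, 3.5136.
All moduli strictly greater than 1? Yes.
Verdict: Invertible.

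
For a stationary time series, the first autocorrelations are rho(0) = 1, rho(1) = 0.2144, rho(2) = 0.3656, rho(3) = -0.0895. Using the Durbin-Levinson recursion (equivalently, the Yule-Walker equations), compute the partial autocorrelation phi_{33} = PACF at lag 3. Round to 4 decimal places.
\phi_{33} = -0.2520

The PACF at lag k is phi_{kk}, the last component of the solution
to the Yule-Walker system G_k phi = r_k where
  (G_k)_{ij} = rho(|i - j|), (r_k)_i = rho(i), i,j = 1..k.
Equivalently, Durbin-Levinson gives phi_{kk} iteratively:
  phi_{11} = rho(1)
  phi_{kk} = [rho(k) - sum_{j=1..k-1} phi_{k-1,j} rho(k-j)]
            / [1 - sum_{j=1..k-1} phi_{k-1,j} rho(j)],
  phi_{k,j} = phi_{k-1,j} - phi_{kk} phi_{k-1,k-j},  j = 1..k-1.
Step k = 1:
  phi_11 = rho(1) = 0.2144.
Step k = 2:
  phi_22 = [rho(2) - phi_11 rho(1)] / [1 - phi_11 rho(1)] = [0.3656 - (0.2144)(0.2144)] / [1 - (0.2144)(0.2144)]
         = 0.31963264 / 0.95403264 = 0.335033.
  Update: phi_21 = phi_11 - phi_22 phi_11 = 0.2144 - (0.335033)(0.2144) = 0.142569.
Step k = 3:
  phi_33 = [rho(3) - phi_21 rho(2) - phi_22 rho(1)] / [1 - phi_21 rho(1) - phi_22 rho(2)]
    numerator   = -0.0895 - (0.142569)(0.3656) - (0.335033)(0.2144) = -0.21345431
    denominator = 1 - (0.142569)(0.2144) - (0.335033)(0.3656) = 0.84694508
  phi_33 = -0.21345431 / 0.84694508 = -0.252.
Therefore phi_{33} = -0.2520.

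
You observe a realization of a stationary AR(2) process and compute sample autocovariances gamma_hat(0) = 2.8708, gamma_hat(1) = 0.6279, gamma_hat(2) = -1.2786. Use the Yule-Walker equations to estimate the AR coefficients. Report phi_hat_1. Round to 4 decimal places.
\hat\phi_{1} = 0.3320

The Yule-Walker equations for an AR(p) process read, in matrix form,
  Gamma_p phi = r_p,   with   (Gamma_p)_{ij} = gamma(|i - j|),
                       (r_p)_i = gamma(i),   i,j = 1..p.
Substitute the sample gammas (Toeplitz matrix and right-hand side of size 2):
  Gamma_p = [[2.8708, 0.6279], [0.6279, 2.8708]]
  r_p     = [0.6279, -1.2786]
Written out:
  2.8708 phi_1 + 0.6279 phi_2 = 0.6279
  0.6279 phi_1 + 2.8708 phi_2 = -1.2786
Solve by Cramer's rule:
  det = gamma(0)^2 - gamma(1)^2 = (2.8708)^2 - (0.6279)^2 = 8.24149264 - 0.39425841 = 7.84723423
  phi_hat_1 = [gamma(1) gamma(0) - gamma(1) gamma(2)] / det = [(0.6279)(2.8708) - (0.6279)(-1.2786)] / 7.84723423 = 2.60540826 / 7.84723423 = 0.332
  phi_hat_2 = [gamma(0) gamma(2) - gamma(1)^2] / det = [(2.8708)(-1.2786) - (0.6279)^2] / 7.84723423 = -4.06486329 / 7.84723423 = -0.518
So phi_hat = [0.3320, -0.5180].
Therefore phi_hat_1 = 0.3320.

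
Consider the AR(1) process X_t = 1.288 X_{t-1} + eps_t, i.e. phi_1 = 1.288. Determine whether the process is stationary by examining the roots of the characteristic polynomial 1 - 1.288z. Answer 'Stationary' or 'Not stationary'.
\text{Not stationary}

The AR(p) characteristic polynomial is P(z) = 1 - 1.288z.
Stationarity requires all roots to lie outside the unit circle, i.e. |z| > 1 for every root.
This is linear in z: 1 + (-1.288) z = 0  =>  z = -1/(-1.288) = 0.776398,  |z| = 0.776398.
Moduli of all roots: 0.7764.
All moduli strictly greater than 1? No.
Verdict: Not stationary.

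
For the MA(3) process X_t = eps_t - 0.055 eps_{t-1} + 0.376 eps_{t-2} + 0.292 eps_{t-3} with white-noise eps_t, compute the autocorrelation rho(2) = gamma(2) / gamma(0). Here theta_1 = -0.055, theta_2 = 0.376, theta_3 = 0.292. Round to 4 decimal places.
\rho(2) = 0.2927

For an MA(q) process with theta_0 = 1, the autocovariance is
  gamma(k) = sigma^2 * sum_{i=0..q-k} theta_i * theta_{i+k},
and rho(k) = gamma(k) / gamma(0). Sigma^2 cancels.
  numerator   = (1)*(0.376) + (-0.055)*(0.292) = 0.35994.
  denominator = (1)^2 + (-0.055)^2 + (0.376)^2 + (0.292)^2 = 1.229665.
  rho(2) = 0.35994 / 1.229665 = 0.2927.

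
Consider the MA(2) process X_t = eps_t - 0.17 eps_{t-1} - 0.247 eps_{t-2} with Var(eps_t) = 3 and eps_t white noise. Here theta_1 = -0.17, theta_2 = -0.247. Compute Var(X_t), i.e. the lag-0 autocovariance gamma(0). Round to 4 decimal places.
\gamma(0) = 3.2697

For an MA(q) process X_t = eps_t + sum_i theta_i eps_{t-i} with
Var(eps_t) = sigma^2, the variance is
  gamma(0) = sigma^2 * (1 + sum_i theta_i^2).
  sum_i theta_i^2 = (-0.17)^2 + (-0.247)^2 = 0.0289 + 0.061009 = 0.089909.
  gamma(0) = 3 * (1 + 0.089909) = 3 * 1.089909 = 3.269727, which rounds to 3.2697.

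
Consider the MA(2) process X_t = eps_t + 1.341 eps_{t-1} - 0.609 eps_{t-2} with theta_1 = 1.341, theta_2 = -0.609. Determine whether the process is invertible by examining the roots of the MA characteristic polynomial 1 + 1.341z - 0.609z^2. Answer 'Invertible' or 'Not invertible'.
\text{Not invertible}

The MA(q) characteristic polynomial is P(z) = 1 + 1.341z - 0.609z^2.
Invertibility requires all roots to lie outside the unit circle, i.e. |z| > 1 for every root.
Set 1 + (1.341) z + (-0.609) z^2 = 0, i.e. a z^2 + b z + c = 0 with a = -0.609, b = 1.341, c = 1.
Discriminant D = b^2 - 4ac = (1.341)^2 - 4*(-0.609)*1 = 1.798281 - (-2.436) = 4.234281.
D >= 0, so the roots are real: z = (-b +/- sqrt(D)) / (2a) = (-1.341 +/- 2.057737) / (-1.218).
  z_1 = (-1.341 + 2.057737) / (-1.218) = -0.5885,   |z_1| = 0.5885.
  z_2 = (-1.341 - 2.057737) / (-1.218) = 2.7904,   |z_2| = 2.7904.
Moduli of all roots: 0.5885, 2.7904.
All moduli strictly greater than 1? No.
Verdict: Not invertible.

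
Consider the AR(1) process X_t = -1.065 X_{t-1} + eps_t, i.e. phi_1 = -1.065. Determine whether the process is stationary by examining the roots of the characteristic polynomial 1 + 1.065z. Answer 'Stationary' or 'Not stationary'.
\text{Not stationary}

The AR(p) characteristic polynomial is P(z) = 1 + 1.065z.
Stationarity requires all roots to lie outside the unit circle, i.e. |z| > 1 for every root.
This is linear in z: 1 + (1.065) z = 0  =>  z = -1/(1.065) = -0.938967,  |z| = 0.938967.
Moduli of all roots: 0.9390.
All moduli strictly greater than 1? No.
Verdict: Not stationary.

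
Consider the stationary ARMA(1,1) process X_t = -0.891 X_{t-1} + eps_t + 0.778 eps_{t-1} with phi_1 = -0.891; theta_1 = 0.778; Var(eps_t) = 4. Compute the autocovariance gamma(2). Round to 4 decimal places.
\gamma(2) = 0.5995

Multiply the model equation by X_{t-k} and take expectations. With theta_0 = psi_0 = 1 and psi_j the MA(infinity) weights, this gives
  gamma(k) - sum_i phi_i gamma(k-i) = c_k,
  c_k = sigma^2 * sum_{j=k..q} theta_j psi_{j-k}   (c_k = 0 for k > q),
using gamma(-m) = gamma(m).
psi-weights needed (psi_j = theta_j + sum_i phi_i psi_{j-i}):
  psi_1 = theta_1 + phi_1 = 0.778 + (-0.891) = -0.113
Right-hand sides:
  c_0 = sigma^2 (1 + theta_1 psi_1) = 4 * (1 + (0.778)(-0.113)) = 4 * 0.912086 = 3.648344
  c_1 = sigma^2 theta_1 = 4 * (0.778) = 3.112
  c_2 = 0
Equations for k = 0 and k = 1 (AR order 1):
  gamma(0) = phi_1 gamma(1) + c_0
  gamma(1) = phi_1 gamma(0) + c_1
Substituting the second into the first: gamma(0) (1 - phi_1^2) = c_0 + phi_1 c_1, so
  gamma(0) = (c_0 + phi_1 c_1) / (1 - phi_1^2) = (3.648344 + (-0.891)(3.112)) / (1 - (-0.891)^2) = 0.875552 / 0.206119 = 4.247799.
  gamma(1) = phi_1 gamma(0) + c_1 = (-0.891)(4.247799) + (3.112) = -0.672789.
For k = 2 (> q): gamma(2) = phi_1 gamma(1) = (-0.891)(-0.672789) = 0.599455.
Therefore gamma(2) = 0.5995 (to 4 decimal places).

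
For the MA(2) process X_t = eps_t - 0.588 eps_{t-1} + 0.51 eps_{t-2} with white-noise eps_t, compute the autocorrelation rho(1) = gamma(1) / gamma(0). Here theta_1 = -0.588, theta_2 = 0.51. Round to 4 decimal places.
\rho(1) = -0.5529

For an MA(q) process with theta_0 = 1, the autocovariance is
  gamma(k) = sigma^2 * sum_{i=0..q-k} theta_i * theta_{i+k},
and rho(k) = gamma(k) / gamma(0). Sigma^2 cancels.
  numerator   = (1)*(-0.588) + (-0.588)*(0.51) = -0.88788.
  denominator = (1)^2 + (-0.588)^2 + (0.51)^2 = 1.605844.
  rho(1) = -0.88788 / 1.605844 = -0.5529.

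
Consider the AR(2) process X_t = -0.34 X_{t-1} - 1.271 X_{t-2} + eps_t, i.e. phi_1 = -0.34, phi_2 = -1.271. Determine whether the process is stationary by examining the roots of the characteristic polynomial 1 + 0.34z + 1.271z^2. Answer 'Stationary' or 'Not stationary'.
\text{Not stationary}

The AR(p) characteristic polynomial is P(z) = 1 + 0.34z + 1.271z^2.
Stationarity requires all roots to lie outside the unit circle, i.e. |z| > 1 for every root.
Set 1 + (0.34) z + (1.271) z^2 = 0, i.e. a z^2 + b z + c = 0 with a = 1.271, b = 0.34, c = 1.
Discriminant D = b^2 - 4ac = (0.34)^2 - 4*(1.271)*1 = 0.1156 - (5.084) = -4.9684.
D < 0, so the roots are the complex-conjugate pair z = (-b +/- i sqrt(-D)) / (2a) = -0.1338 +/- 0.8769i.
For a conjugate pair |z|^2 = z * conj(z) = (product of roots) = c/a = 1/(1.271) = 0.786782, so |z| = sqrt(0.786782) = 0.887 for both roots.
Moduli of all roots: 0.8870, 0.8870.
All moduli strictly greater than 1? No.
Verdict: Not stationary.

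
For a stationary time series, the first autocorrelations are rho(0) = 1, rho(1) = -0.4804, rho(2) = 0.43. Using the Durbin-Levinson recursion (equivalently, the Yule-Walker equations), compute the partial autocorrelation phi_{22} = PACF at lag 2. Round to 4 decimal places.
\phi_{22} = 0.2590

The PACF at lag k is phi_{kk}, the last component of the solution
to the Yule-Walker system G_k phi = r_k where
  (G_k)_{ij} = rho(|i - j|), (r_k)_i = rho(i), i,j = 1..k.
Equivalently, Durbin-Levinson gives phi_{kk} iteratively:
  phi_{11} = rho(1)
  phi_{kk} = [rho(k) - sum_{j=1..k-1} phi_{k-1,j} rho(k-j)]
            / [1 - sum_{j=1..k-1} phi_{k-1,j} rho(j)],
  phi_{k,j} = phi_{k-1,j} - phi_{kk} phi_{k-1,k-j},  j = 1..k-1.
Step k = 1:
  phi_11 = rho(1) = -0.4804.
Step k = 2:
  phi_22 = [rho(2) - phi_11 rho(1)] / [1 - phi_11 rho(1)] = [0.43 - (-0.4804)(-0.4804)] / [1 - (-0.4804)(-0.4804)]
         = 0.19921584 / 0.76921584 = 0.259.
Therefore phi_{22} = 0.2590.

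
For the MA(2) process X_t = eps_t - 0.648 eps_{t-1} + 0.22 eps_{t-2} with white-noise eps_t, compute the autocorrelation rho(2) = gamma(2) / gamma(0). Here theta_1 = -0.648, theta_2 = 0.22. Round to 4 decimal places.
\rho(2) = 0.1498

For an MA(q) process with theta_0 = 1, the autocovariance is
  gamma(k) = sigma^2 * sum_{i=0..q-k} theta_i * theta_{i+k},
and rho(k) = gamma(k) / gamma(0). Sigma^2 cancels.
  numerator   = (1)*(0.22) = 0.22.
  denominator = (1)^2 + (-0.648)^2 + (0.22)^2 = 1.468304.
  rho(2) = 0.22 / 1.468304 = 0.1498.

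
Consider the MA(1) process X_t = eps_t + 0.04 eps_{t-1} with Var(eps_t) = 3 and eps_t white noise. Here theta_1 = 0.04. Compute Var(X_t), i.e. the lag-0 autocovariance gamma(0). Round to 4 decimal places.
\gamma(0) = 3.0048

For an MA(q) process X_t = eps_t + sum_i theta_i eps_{t-i} with
Var(eps_t) = sigma^2, the variance is
  gamma(0) = sigma^2 * (1 + sum_i theta_i^2).
  sum_i theta_i^2 = (0.04)^2 = 0.0016.
  gamma(0) = 3 * (1 + 0.0016) = 3 * 1.0016 = 3.0048.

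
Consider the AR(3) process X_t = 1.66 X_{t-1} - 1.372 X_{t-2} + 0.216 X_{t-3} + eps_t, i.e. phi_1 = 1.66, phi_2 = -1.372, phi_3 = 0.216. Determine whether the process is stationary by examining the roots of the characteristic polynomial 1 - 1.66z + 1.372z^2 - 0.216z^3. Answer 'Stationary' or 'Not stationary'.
\text{Not stationary}

The AR(p) characteristic polynomial is P(z) = 1 - 1.66z + 1.372z^2 - 0.216z^3.
Stationarity requires all roots to lie outside the unit circle, i.e. |z| > 1 for every root.
Degree 3: look for a simple real root z0 first, then factor out (1 - z/z0) and solve the remaining quadratic.
Testing z0 = 5: P(5) = 1 + (-1.66)(5) + (1.372)(5)^2 + (-0.216)(5)^3
  = 1 + (-8.3) + (34.3) + (-27) = 0.  So z_0 = 5 is a root, |z_0| = 5.
Divide out the factor (1 - 0.2 z) = (1 - z/z0) (since 1/z0 = 0.2):
  P(z) = (1 - 0.2 z)(1 + (-1.46) z + (1.08) z^2)
  [check: z-coef -1.46 - (0.2) = -1.66; z^2-coef 1.08 - (0.2)(-1.46) = 1.372; z^3-coef -(0.2)(1.08) = -0.216.]
Remaining roots from the quadratic factor 1 + (-1.46) z + (1.08) z^2:
  Set 1 + (-1.46) z + (1.08) z^2 = 0, i.e. a z^2 + b z + c = 0 with a = 1.08, b = -1.46, c = 1.
  Discriminant D = b^2 - 4ac = (-1.46)^2 - 4*(1.08)*1 = 2.1316 - (4.32) = -2.1884.
  D < 0, so the roots are the complex-conjugate pair z = (-b +/- i sqrt(-D)) / (2a) = 0.6759 +/- 0.6849i.
  For a conjugate pair |z|^2 = z * conj(z) = (product of roots) = c/a = 1/(1.08) = 0.925926, so |z| = sqrt(0.925926) = 0.9623 for both roots.
Moduli of all roots: 5.0000, 0.9623, 0.9623.
All moduli strictly greater than 1? No.
Verdict: Not stationary.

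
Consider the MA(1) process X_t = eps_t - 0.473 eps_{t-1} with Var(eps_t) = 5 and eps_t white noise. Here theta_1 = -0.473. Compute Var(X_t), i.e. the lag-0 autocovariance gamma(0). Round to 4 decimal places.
\gamma(0) = 6.1186

For an MA(q) process X_t = eps_t + sum_i theta_i eps_{t-i} with
Var(eps_t) = sigma^2, the variance is
  gamma(0) = sigma^2 * (1 + sum_i theta_i^2).
  sum_i theta_i^2 = (-0.473)^2 = 0.223729.
  gamma(0) = 5 * (1 + 0.223729) = 5 * 1.223729 = 6.118645, which rounds to 6.1186.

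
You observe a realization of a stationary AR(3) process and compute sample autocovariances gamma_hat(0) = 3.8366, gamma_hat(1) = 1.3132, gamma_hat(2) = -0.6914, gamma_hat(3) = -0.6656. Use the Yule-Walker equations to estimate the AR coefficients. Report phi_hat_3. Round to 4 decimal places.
\hat\phi_{3} = 0.0310

The Yule-Walker equations for an AR(p) process read, in matrix form,
  Gamma_p phi = r_p,   with   (Gamma_p)_{ij} = gamma(|i - j|),
                       (r_p)_i = gamma(i),   i,j = 1..p.
Substitute the sample gammas (Toeplitz matrix and right-hand side of size 3):
  Gamma_p = [[3.8366, 1.3132, -0.6914], [1.3132, 3.8366, 1.3132], [-0.6914, 1.3132, 3.8366]]
  r_p     = [1.3132, -0.6914, -0.6656]
Written out (R1..R3):
  (R1) 3.8366 phi_1 + 1.3132 phi_2 - 0.6914 phi_3 = 1.3132
  (R2) 1.3132 phi_1 + 3.8366 phi_2 + 1.3132 phi_3 = -0.6914
  (R3) -0.6914 phi_1 + 1.3132 phi_2 + 3.8366 phi_3 = -0.6656
Gaussian elimination:
  R2 <- R2 - (1.3132/3.8366) R1 = R2 - (0.342282) R1:  3.387115 phi_2 + 1.549854 phi_3 = -1.140885
  R3 <- R3 - (-0.6914/3.8366) R1 = R3 - (-0.180212) R1:  1.549854 phi_2 + 3.712002 phi_3 = -0.428946
  R3 <- R3 - (1.549854/3.387115) R2 = R3 - (0.457573) R2:  3.00283 phi_3 = 0.093093
Back-substitution:
  phi_hat_3 = 0.093093 / 3.00283 = 0.031002
  phi_hat_2 = (-1.140885 - (1.549854)(0.031002)) / 3.387115 = -0.351016
  phi_hat_1 = (1.3132 - (1.3132)(-0.351016) - (-0.6914)(0.031002)) / 3.8366 = 0.468016
So phi_hat = [0.4680, -0.3510, 0.0310].
Therefore phi_hat_3 = 0.0310.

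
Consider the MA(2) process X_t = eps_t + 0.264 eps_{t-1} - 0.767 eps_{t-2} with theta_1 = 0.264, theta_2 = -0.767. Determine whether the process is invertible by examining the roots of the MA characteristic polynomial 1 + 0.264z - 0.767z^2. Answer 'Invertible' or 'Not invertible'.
\text{Not invertible}

The MA(q) characteristic polynomial is P(z) = 1 + 0.264z - 0.767z^2.
Invertibility requires all roots to lie outside the unit circle, i.e. |z| > 1 for every root.
Set 1 + (0.264) z + (-0.767) z^2 = 0, i.e. a z^2 + b z + c = 0 with a = -0.767, b = 0.264, c = 1.
Discriminant D = b^2 - 4ac = (0.264)^2 - 4*(-0.767)*1 = 0.069696 - (-3.068) = 3.137696.
D >= 0, so the roots are real: z = (-b +/- sqrt(D)) / (2a) = (-0.264 +/- 1.771354) / (-1.534).
  z_1 = (-0.264 + 1.771354) / (-1.534) = -0.9826,   |z_1| = 0.9826.
  z_2 = (-0.264 - 1.771354) / (-1.534) = 1.3268,   |z_2| = 1.3268.
Moduli of all roots: 0.9826, 1.3268.
All moduli strictly greater than 1? No.
Verdict: Not invertible.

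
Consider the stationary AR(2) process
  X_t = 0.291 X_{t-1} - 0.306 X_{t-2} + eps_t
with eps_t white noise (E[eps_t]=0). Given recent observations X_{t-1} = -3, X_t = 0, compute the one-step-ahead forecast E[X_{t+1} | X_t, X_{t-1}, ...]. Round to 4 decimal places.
E[X_{t+1} \mid \mathcal F_t] = 0.9180

For an AR(p) model X_t = c + sum_i phi_i X_{t-i} + eps_t, the
one-step-ahead conditional mean is
  E[X_{t+1} | X_t, ...] = c + sum_i phi_i X_{t+1-i}.
Substitute known values:
  E[X_{t+1} | ...] = (0.291) * (0) + (-0.306) * (-3)
                   = 0.9180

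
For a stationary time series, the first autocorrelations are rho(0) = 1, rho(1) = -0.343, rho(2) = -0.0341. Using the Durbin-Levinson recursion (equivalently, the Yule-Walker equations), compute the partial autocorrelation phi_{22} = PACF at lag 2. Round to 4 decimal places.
\phi_{22} = -0.1720

The PACF at lag k is phi_{kk}, the last component of the solution
to the Yule-Walker system G_k phi = r_k where
  (G_k)_{ij} = rho(|i - j|), (r_k)_i = rho(i), i,j = 1..k.
Equivalently, Durbin-Levinson gives phi_{kk} iteratively:
  phi_{11} = rho(1)
  phi_{kk} = [rho(k) - sum_{j=1..k-1} phi_{k-1,j} rho(k-j)]
            / [1 - sum_{j=1..k-1} phi_{k-1,j} rho(j)],
  phi_{k,j} = phi_{k-1,j} - phi_{kk} phi_{k-1,k-j},  j = 1..k-1.
Step k = 1:
  phi_11 = rho(1) = -0.343.
Step k = 2:
  phi_22 = [rho(2) - phi_11 rho(1)] / [1 - phi_11 rho(1)] = [-0.0341 - (-0.343)(-0.343)] / [1 - (-0.343)(-0.343)]
         = -0.151749 / 0.882351 = -0.172.
Therefore phi_{22} = -0.1720.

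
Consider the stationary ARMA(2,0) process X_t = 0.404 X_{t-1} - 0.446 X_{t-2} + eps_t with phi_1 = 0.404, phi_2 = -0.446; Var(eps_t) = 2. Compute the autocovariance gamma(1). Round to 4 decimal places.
\gamma(1) = 0.7566

Multiply the model equation by X_{t-k} and take expectations. With theta_0 = psi_0 = 1 and psi_j the MA(infinity) weights, this gives
  gamma(k) - sum_i phi_i gamma(k-i) = c_k,
  c_k = sigma^2 * sum_{j=k..q} theta_j psi_{j-k}   (c_k = 0 for k > q),
using gamma(-m) = gamma(m).
Pure AR (q = 0): c_0 = sigma^2 = 2, c_k = 0 for k >= 1.
Equations for k = 0, 1, 2 (AR order 2, c_2 = 0):
  (E0) gamma(0) = phi_1 gamma(1) + phi_2 gamma(2) + c_0
  (E1) gamma(1) = phi_1 gamma(0) + phi_2 gamma(1) + c_1
  (E2) gamma(2) = phi_1 gamma(1) + phi_2 gamma(0)
From (E1): gamma(1) = A gamma(0) + B with
  A = phi_1 / (1 - phi_2) = 0.404 / 1.446 = 0.279391,   B = c_1 / (1 - phi_2) = 0 / 1.446 = 0.
Insert (E2) into (E0): gamma(0) (1 - phi_2^2) = phi_1 (1 + phi_2) gamma(1) + c_0.
  phi_1 (1 + phi_2) = (0.404)(0.554) = 0.223816,   1 - phi_2^2 = 0.801084.
Replace gamma(1) by A gamma(0) + B and collect gamma(0):
  gamma(0) [0.801084 - (0.223816)(0.279391)] = c_0 = 2
  gamma(0) * 0.738552 = 2
  gamma(0) = 2 / 0.738552 = 2.708003.
  gamma(1) = A gamma(0) = (0.279391)(2.708003) = 0.756593.
Therefore gamma(1) = 0.7566 (to 4 decimal places).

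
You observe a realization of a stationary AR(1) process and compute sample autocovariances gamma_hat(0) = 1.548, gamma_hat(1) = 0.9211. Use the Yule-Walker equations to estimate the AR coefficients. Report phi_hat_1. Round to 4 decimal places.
\hat\phi_{1} = 0.5950

The Yule-Walker equations for an AR(p) process read, in matrix form,
  Gamma_p phi = r_p,   with   (Gamma_p)_{ij} = gamma(|i - j|),
                       (r_p)_i = gamma(i),   i,j = 1..p.
Substitute the sample gammas (Toeplitz matrix and right-hand side of size 1):
  Gamma_p = [[1.548]]
  r_p     = [0.9211]
With p = 1 this is the single equation gamma(0) phi_1 = gamma(1):
  phi_hat_1 = gamma(1) / gamma(0) = 0.9211 / 1.548 = 0.5950.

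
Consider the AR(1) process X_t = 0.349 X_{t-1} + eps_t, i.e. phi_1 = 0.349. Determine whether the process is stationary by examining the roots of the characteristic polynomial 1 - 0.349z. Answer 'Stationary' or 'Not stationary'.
\text{Stationary}

The AR(p) characteristic polynomial is P(z) = 1 - 0.349z.
Stationarity requires all roots to lie outside the unit circle, i.e. |z| > 1 for every root.
This is linear in z: 1 + (-0.349) z = 0  =>  z = -1/(-0.349) = 2.86533,  |z| = 2.86533.
Moduli of all roots: 2.8653.
All moduli strictly greater than 1? Yes.
Verdict: Stationary.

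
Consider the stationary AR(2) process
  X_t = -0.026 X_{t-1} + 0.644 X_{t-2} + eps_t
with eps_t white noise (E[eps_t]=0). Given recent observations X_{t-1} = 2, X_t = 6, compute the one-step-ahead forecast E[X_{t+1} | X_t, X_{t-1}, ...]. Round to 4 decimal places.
E[X_{t+1} \mid \mathcal F_t] = 1.1320

For an AR(p) model X_t = c + sum_i phi_i X_{t-i} + eps_t, the
one-step-ahead conditional mean is
  E[X_{t+1} | X_t, ...] = c + sum_i phi_i X_{t+1-i}.
Substitute known values:
  E[X_{t+1} | ...] = (-0.026) * (6) + (0.644) * (2)
                   = 1.1320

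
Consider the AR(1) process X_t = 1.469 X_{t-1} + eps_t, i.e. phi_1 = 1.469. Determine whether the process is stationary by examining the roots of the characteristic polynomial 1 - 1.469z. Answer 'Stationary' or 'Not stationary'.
\text{Not stationary}

The AR(p) characteristic polynomial is P(z) = 1 - 1.469z.
Stationarity requires all roots to lie outside the unit circle, i.e. |z| > 1 for every root.
This is linear in z: 1 + (-1.469) z = 0  =>  z = -1/(-1.469) = 0.680735,  |z| = 0.680735.
Moduli of all roots: 0.6807.
All moduli strictly greater than 1? No.
Verdict: Not stationary.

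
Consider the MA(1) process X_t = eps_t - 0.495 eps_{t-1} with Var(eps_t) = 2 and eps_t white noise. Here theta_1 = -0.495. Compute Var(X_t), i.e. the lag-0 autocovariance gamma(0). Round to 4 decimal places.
\gamma(0) = 2.4901

For an MA(q) process X_t = eps_t + sum_i theta_i eps_{t-i} with
Var(eps_t) = sigma^2, the variance is
  gamma(0) = sigma^2 * (1 + sum_i theta_i^2).
  sum_i theta_i^2 = (-0.495)^2 = 0.245025.
  gamma(0) = 2 * (1 + 0.245025) = 2 * 1.245025 = 2.49005, which rounds to 2.4901.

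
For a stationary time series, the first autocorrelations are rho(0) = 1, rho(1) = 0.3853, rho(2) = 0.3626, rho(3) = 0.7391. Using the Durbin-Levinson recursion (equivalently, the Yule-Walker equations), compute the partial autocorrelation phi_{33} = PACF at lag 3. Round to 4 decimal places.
\phi_{33} = 0.6740

The PACF at lag k is phi_{kk}, the last component of the solution
to the Yule-Walker system G_k phi = r_k where
  (G_k)_{ij} = rho(|i - j|), (r_k)_i = rho(i), i,j = 1..k.
Equivalently, Durbin-Levinson gives phi_{kk} iteratively:
  phi_{11} = rho(1)
  phi_{kk} = [rho(k) - sum_{j=1..k-1} phi_{k-1,j} rho(k-j)]
            / [1 - sum_{j=1..k-1} phi_{k-1,j} rho(j)],
  phi_{k,j} = phi_{k-1,j} - phi_{kk} phi_{k-1,k-j},  j = 1..k-1.
Step k = 1:
  phi_11 = rho(1) = 0.3853.
Step k = 2:
  phi_22 = [rho(2) - phi_11 rho(1)] / [1 - phi_11 rho(1)] = [0.3626 - (0.3853)(0.3853)] / [1 - (0.3853)(0.3853)]
         = 0.21414391 / 0.85154391 = 0.251477.
  Update: phi_21 = phi_11 - phi_22 phi_11 = 0.3853 - (0.251477)(0.3853) = 0.288406.
Step k = 3:
  phi_33 = [rho(3) - phi_21 rho(2) - phi_22 rho(1)] / [1 - phi_21 rho(1) - phi_22 rho(2)]
    numerator   = 0.7391 - (0.288406)(0.3626) - (0.251477)(0.3853) = 0.53762987
    denominator = 1 - (0.288406)(0.3853) - (0.251477)(0.3626) = 0.79769159
  phi_33 = 0.53762987 / 0.79769159 = 0.674.
Therefore phi_{33} = 0.6740.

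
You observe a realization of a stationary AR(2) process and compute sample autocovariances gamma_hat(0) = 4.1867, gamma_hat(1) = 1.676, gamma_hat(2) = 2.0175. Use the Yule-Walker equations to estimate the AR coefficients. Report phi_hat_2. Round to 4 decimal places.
\hat\phi_{2} = 0.3830

The Yule-Walker equations for an AR(p) process read, in matrix form,
  Gamma_p phi = r_p,   with   (Gamma_p)_{ij} = gamma(|i - j|),
                       (r_p)_i = gamma(i),   i,j = 1..p.
Substitute the sample gammas (Toeplitz matrix and right-hand side of size 2):
  Gamma_p = [[4.1867, 1.676], [1.676, 4.1867]]
  r_p     = [1.676, 2.0175]
Written out:
  4.1867 phi_1 + 1.676 phi_2 = 1.676
  1.676 phi_1 + 4.1867 phi_2 = 2.0175
Solve by Cramer's rule:
  det = gamma(0)^2 - gamma(1)^2 = (4.1867)^2 - (1.676)^2 = 17.52845689 - 2.808976 = 14.71948089
  phi_hat_1 = [gamma(1) gamma(0) - gamma(1) gamma(2)] / det = [(1.676)(4.1867) - (1.676)(2.0175)] / 14.71948089 = 3.6355792 / 14.71948089 = 0.247
  phi_hat_2 = [gamma(0) gamma(2) - gamma(1)^2] / det = [(4.1867)(2.0175) - (1.676)^2] / 14.71948089 = 5.63769125 / 14.71948089 = 0.383
So phi_hat = [0.2470, 0.3830].
Therefore phi_hat_2 = 0.3830.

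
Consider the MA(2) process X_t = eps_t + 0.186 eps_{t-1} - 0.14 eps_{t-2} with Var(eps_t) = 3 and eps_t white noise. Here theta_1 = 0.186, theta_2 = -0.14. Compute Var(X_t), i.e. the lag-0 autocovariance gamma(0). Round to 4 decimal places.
\gamma(0) = 3.1626

For an MA(q) process X_t = eps_t + sum_i theta_i eps_{t-i} with
Var(eps_t) = sigma^2, the variance is
  gamma(0) = sigma^2 * (1 + sum_i theta_i^2).
  sum_i theta_i^2 = (0.186)^2 + (-0.14)^2 = 0.034596 + 0.0196 = 0.054196.
  gamma(0) = 3 * (1 + 0.054196) = 3 * 1.054196 = 3.162588, which rounds to 3.1626.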